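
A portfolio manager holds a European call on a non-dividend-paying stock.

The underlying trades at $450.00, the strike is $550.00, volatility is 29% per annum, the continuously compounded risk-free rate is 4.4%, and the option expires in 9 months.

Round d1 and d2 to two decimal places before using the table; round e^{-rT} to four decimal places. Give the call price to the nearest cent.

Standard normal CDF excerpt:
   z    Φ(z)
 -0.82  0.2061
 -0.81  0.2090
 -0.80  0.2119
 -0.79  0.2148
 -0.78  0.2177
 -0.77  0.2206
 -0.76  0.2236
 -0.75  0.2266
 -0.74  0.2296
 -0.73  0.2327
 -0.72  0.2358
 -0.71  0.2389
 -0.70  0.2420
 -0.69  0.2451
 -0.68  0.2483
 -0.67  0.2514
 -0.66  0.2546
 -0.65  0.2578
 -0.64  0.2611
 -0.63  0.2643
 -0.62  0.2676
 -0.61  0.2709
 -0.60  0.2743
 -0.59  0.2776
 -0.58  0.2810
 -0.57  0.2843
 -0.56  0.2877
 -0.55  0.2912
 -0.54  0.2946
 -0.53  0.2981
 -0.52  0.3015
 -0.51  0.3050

$18.27

σ√T = 0.29 × 0.8660 = 0.2511
ln(S/K) + (r + σ²/2)T = ln(450/550) + (0.044 + 0.29²/2)·0.75 = -0.2007 + 0.0645 = -0.1361
d₁ = -0.1361 / 0.2511 = -0.5420 ≈ -0.54
d₂ = d₁ − σ√T = -0.5420 − 0.2511 = -0.7932 ≈ -0.79
e^(−rT) = e^(−0.044·0.75) = 0.9675
N(d₁) = N(-0.54) = 0.2946;  N(d₂) = N(-0.79) = 0.2148
C = 450·0.2946 − 550·0.9675·0.2148 = 132.5700 − 114.3004 = 18.2695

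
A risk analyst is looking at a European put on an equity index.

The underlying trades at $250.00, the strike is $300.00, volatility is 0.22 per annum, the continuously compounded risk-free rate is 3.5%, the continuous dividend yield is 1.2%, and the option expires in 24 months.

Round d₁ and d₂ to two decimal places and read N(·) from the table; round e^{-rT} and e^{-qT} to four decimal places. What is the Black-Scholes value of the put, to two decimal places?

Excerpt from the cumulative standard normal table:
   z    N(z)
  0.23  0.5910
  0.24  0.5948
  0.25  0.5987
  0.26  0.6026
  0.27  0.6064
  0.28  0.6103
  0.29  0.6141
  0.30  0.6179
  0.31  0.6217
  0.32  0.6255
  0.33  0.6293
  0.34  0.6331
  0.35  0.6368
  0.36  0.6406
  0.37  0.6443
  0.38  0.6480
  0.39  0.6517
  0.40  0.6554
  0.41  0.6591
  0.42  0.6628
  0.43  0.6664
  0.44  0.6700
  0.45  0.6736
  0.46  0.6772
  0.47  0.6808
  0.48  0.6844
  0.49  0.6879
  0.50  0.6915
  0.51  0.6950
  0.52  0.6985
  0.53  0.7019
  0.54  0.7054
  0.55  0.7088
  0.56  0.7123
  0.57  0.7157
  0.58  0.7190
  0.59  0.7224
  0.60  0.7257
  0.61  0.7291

σ√T = 0.22·√2 = 0.3111
ln(S/K) + (r − q + σ²/2)T = ln(250/300) + (0.035 − 0.012 + 0.22²/2)·2 = -0.1823 + 0.0944 = -0.0879
d₁ = -0.0879 / 0.3111 = -0.2826 → -0.28
d₂ = d₁ − σ√T = -0.2826 − 0.3111 = -0.5937 → -0.59
e^(−qT) = e^(−0.012·2) = 0.9763;  e^(−rT) = e^(−0.035·2) = 0.9324
N(−d₂) = N(0.59) = 0.7224;  N(−d₁) = N(0.28) = 0.6103
P = 300·0.9324·0.7224 − 250·0.9763·0.6103 = 202.0697 − 148.9590 = 53.1108

$53.11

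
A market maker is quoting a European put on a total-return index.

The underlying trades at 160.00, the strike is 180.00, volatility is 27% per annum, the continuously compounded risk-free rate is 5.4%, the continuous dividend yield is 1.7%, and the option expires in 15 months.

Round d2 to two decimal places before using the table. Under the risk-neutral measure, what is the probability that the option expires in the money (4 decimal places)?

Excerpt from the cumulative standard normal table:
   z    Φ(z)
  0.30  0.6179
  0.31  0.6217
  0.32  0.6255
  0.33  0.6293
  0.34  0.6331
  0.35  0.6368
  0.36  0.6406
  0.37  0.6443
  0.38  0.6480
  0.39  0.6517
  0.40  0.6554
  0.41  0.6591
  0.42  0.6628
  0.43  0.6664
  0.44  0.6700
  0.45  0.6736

T = 1.25;  σ√T = 0.3019
d₁ = [ln(160/180) + (0.054 − 0.017 + ½·0.27²)·1.25] / (σ√T) = (-0.1178 + 0.0918) / 0.3019 = -0.0860 ⇒ -0.09
d₂ = -0.0860 − 0.3019 = -0.3879 ⇒ -0.39
Risk-neutral Pr[S_T < K] = N(−d₂) = N(0.39) = 0.6517

0.6517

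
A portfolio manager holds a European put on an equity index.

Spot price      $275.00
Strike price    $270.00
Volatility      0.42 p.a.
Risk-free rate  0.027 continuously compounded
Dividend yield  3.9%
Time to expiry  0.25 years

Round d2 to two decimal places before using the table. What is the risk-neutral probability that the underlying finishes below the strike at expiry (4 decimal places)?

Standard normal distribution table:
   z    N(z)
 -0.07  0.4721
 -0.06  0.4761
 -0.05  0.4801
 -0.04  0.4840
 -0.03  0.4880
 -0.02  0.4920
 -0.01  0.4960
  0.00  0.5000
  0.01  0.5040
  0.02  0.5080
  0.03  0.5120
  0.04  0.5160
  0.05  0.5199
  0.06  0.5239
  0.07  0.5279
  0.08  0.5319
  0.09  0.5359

0.5120

σ√T = 0.42·√0.25 = 0.2100
ln(S/K) + (r − q + σ²/2)T = ln(275/270) + (0.027 − 0.039 + 0.42²/2)·0.25 = 0.0183 + 0.0190 = 0.0374
d₁ = 0.0374 / 0.2100 = 0.1781 which rounds to 0.18
d₂ = d₁ − σ√T = 0.1781 − 0.2100 = -0.0319 which rounds to -0.03
Pr(exercise) under Q = N(−d₂) = N(0.03) = 0.5120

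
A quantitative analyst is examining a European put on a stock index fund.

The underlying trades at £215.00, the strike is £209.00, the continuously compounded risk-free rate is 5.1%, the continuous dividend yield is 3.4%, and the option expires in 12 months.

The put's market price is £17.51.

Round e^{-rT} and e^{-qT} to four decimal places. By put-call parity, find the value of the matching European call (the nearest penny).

e^(−qT) = e^(−0.034·1) = 0.9666;  e^(−rT) = e^(−0.051·1) = 0.9503
Put-call parity: C − P = S·e^(−qT) − K·e^(−rT) = 215·0.9666 − 209·0.9503 = 207.8190 − 198.6127 = 9.2063
C = P + (C − P) = 17.51 + (9.2063) = 26.7163

£26.72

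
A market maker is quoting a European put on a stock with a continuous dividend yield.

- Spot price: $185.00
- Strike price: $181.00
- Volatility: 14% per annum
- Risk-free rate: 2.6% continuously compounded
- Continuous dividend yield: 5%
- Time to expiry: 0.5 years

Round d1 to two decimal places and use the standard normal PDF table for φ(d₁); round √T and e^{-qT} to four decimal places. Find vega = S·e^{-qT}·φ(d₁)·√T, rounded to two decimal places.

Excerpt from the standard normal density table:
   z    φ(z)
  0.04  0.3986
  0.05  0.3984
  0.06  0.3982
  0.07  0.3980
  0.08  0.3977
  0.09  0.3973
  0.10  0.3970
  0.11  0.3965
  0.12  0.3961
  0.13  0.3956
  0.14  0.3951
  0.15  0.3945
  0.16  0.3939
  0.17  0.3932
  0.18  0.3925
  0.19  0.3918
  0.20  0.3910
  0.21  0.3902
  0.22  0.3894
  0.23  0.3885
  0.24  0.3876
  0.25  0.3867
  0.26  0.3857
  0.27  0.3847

50.33

σ√T = 0.14·√0.5 = 0.0990
d₁ = [ln(185/181) + (0.026 − 0.05 + 0.14²/2)·0.5] / 0.0990 = [0.0219 − 0.0071] / 0.0990 = 0.1491 which rounds to 0.15
√T = √0.5 = 0.7071
φ(d₁) = φ(0.15) = 0.3945
e^(−qT) = e^(−0.05·0.5) = 0.9753
vega = S·e^(−qT)·φ(d₁)·√T = 185·0.9753·0.3945·0.7071 = 50.3313
(Call and put vega coincide under Black-Scholes.)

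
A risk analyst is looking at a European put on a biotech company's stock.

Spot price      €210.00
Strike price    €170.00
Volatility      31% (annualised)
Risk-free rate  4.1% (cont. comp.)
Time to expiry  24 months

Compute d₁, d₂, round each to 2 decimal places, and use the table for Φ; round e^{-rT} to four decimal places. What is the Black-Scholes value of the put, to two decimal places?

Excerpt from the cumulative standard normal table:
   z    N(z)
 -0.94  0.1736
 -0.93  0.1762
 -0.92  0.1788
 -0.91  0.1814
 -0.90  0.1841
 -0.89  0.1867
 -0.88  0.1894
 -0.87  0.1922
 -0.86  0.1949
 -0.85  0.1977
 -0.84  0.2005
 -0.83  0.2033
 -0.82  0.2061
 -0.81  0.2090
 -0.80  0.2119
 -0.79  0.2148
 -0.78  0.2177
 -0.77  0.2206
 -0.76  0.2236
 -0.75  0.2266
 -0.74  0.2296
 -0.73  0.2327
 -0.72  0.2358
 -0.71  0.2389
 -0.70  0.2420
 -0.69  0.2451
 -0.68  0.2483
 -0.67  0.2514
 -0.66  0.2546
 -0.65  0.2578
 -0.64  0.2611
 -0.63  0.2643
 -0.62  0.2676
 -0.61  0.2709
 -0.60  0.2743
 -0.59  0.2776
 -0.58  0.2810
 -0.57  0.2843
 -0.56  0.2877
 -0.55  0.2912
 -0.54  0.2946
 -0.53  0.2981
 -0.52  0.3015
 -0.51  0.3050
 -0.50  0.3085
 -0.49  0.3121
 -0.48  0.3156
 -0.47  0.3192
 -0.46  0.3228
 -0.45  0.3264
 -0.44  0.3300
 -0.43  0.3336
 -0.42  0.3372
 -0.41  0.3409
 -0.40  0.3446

€11.91

σ√T = 0.31·√2 = 0.4384
d₁ = [ln(210/170) + (0.041 + 0.31²/2)·2] / 0.4384 = [0.2113 + 0.1781] / 0.4384 = 0.8882 ⇒ 0.89
d₂ = d₁ − σ√T = 0.8882 − 0.4384 = 0.4498 ⇒ 0.45
exp(−rT) = exp(−0.041·2) = 0.9213
P = 170·0.9213·N(-0.45) − 210·N(-0.89) = 170·0.9213·0.3264 − 210·0.1867 = 51.1211 − 39.2070 = 11.9141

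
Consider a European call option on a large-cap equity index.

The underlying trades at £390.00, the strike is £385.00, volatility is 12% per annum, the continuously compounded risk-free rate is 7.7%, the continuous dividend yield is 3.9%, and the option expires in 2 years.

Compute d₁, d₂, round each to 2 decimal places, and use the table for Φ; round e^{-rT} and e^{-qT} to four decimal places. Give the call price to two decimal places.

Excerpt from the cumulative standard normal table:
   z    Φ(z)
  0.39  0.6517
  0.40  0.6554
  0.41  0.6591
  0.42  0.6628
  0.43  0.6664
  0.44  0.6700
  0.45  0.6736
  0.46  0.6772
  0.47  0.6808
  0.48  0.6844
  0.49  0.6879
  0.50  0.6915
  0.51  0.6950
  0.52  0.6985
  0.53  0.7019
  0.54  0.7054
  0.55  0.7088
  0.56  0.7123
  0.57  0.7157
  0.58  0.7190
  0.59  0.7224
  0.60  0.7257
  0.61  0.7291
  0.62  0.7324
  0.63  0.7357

£41.88

σ√T = 0.12 × 1.4142 = 0.1697
d₁ = [ln(390/385) + (0.077 − 0.039 + 0.12²/2)·2] / 0.1697 = [0.0129 + 0.0904] / 0.1697 = 0.6087 ≈ 0.61
d₂ = d₁ − σ√T = 0.6087 − 0.1697 = 0.4390 ≈ 0.44
exp(−qT) = exp(−0.039·2) = 0.9250;  exp(−rT) = exp(−0.077·2) = 0.8573
N(d₁) = N(0.61) = 0.7291;  N(d₂) = N(0.44) = 0.6700
C = 390·0.9250·0.7291 − 385·0.8573·0.6700 = 263.0228 − 221.1405 = 41.8823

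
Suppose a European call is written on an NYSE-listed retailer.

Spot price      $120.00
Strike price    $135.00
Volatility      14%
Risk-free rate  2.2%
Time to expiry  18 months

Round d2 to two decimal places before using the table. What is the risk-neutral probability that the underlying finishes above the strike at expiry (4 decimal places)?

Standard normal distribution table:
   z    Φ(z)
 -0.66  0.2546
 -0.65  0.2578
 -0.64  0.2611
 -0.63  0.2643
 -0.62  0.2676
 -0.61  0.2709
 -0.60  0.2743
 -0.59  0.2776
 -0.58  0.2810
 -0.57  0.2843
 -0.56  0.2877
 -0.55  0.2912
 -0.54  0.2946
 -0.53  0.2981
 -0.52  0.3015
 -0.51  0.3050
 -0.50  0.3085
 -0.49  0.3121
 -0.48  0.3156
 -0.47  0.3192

σ√T = 0.14·√1.5 = 0.1715
d₁ = [ln(120/135) + (0.022 + 0.14²/2)·1.5] / 0.1715 = [-0.1178 + 0.0477] / 0.1715 = -0.4087 ≈ -0.41
d₂ = d₁ − σ√T = -0.4087 − 0.1715 = -0.5802 ≈ -0.58
Risk-neutral Pr[S_T > K] = N(d₂) = N(-0.58) = 0.2810

0.2810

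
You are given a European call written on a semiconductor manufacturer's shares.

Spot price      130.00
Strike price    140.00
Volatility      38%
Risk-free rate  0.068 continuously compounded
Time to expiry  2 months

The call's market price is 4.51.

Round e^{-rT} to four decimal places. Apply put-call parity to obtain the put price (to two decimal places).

exp(−rT) = exp(−0.068·0.1667) = 0.9887
Put-call parity: C − P = S − K·e^(−rT) = 130 − 140·0.9887 = 130 − 138.4180 = -8.4180
P = C − (C − P) = 4.51 − (-8.4180) = 12.9280

12.93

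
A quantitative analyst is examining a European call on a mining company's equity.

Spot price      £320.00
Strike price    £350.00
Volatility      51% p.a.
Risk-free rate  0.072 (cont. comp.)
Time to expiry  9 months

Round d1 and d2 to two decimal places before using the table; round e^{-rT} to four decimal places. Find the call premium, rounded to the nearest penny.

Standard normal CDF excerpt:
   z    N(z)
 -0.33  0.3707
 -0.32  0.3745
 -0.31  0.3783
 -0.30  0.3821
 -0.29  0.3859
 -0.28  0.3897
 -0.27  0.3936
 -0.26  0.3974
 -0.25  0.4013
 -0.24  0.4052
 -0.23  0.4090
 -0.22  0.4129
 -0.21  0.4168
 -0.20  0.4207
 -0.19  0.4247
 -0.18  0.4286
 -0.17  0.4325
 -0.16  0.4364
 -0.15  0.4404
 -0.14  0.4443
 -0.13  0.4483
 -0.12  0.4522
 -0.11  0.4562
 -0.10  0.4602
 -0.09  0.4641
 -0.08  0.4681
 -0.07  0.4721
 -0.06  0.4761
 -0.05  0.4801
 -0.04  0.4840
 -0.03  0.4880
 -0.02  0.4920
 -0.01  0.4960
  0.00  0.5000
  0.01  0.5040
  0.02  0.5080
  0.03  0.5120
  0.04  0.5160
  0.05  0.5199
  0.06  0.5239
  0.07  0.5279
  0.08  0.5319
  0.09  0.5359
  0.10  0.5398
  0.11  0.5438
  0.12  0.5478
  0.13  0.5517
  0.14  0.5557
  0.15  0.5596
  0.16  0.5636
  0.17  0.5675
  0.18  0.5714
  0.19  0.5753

σ√T = 0.51·√0.75 = 0.4417
d₁ = [ln(320/350) + (0.072 + 0.51²/2)·0.75] / 0.4417 = [-0.0896 + 0.1515] / 0.4417 = 0.1402 → 0.14
d₂ = d₁ − σ√T = 0.1402 − 0.4417 = -0.3015 → -0.30
exp(−rT) = exp(−0.072·0.75) = 0.9474
N(d₁) = N(0.14) = 0.5557;  N(d₂) = N(-0.30) = 0.3821
C = 320·0.5557 − 350·0.9474·0.3821 = 177.8240 − 126.7005 = 51.1235

£51.12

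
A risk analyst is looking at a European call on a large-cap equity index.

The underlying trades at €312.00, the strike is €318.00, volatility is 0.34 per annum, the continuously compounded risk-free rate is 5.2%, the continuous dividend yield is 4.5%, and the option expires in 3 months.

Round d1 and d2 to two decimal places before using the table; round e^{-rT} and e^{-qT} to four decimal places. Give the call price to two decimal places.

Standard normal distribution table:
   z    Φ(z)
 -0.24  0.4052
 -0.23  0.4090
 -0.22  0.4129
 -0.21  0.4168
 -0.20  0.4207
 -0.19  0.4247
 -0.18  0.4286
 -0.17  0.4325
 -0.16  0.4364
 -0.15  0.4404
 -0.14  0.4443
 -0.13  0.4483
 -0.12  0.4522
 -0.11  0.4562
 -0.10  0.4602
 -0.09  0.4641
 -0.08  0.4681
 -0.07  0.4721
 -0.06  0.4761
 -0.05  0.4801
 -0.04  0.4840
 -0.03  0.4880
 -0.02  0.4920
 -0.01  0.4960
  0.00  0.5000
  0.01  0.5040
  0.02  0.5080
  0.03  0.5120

€18.47

T = 0.25;  σ√T = 0.1700
d₁ = [ln(312/318) + (0.052 − 0.045 + 0.34²/2)·0.25] / 0.1700 = [-0.0190 + 0.0162] / 0.1700 = -0.0168 which rounds to -0.02
d₂ = d₁ − σ√T = -0.0168 − 0.1700 = -0.1868 which rounds to -0.19
exp(−qT) = exp(−0.045·0.25) = 0.9888;  exp(−rT) = exp(−0.052·0.25) = 0.9871
C = 312·0.9888·N(-0.02) − 318·0.9871·N(-0.19) = 312·0.9888·0.4920 − 318·0.9871·0.4247 = 151.7848 − 133.3124 = 18.4724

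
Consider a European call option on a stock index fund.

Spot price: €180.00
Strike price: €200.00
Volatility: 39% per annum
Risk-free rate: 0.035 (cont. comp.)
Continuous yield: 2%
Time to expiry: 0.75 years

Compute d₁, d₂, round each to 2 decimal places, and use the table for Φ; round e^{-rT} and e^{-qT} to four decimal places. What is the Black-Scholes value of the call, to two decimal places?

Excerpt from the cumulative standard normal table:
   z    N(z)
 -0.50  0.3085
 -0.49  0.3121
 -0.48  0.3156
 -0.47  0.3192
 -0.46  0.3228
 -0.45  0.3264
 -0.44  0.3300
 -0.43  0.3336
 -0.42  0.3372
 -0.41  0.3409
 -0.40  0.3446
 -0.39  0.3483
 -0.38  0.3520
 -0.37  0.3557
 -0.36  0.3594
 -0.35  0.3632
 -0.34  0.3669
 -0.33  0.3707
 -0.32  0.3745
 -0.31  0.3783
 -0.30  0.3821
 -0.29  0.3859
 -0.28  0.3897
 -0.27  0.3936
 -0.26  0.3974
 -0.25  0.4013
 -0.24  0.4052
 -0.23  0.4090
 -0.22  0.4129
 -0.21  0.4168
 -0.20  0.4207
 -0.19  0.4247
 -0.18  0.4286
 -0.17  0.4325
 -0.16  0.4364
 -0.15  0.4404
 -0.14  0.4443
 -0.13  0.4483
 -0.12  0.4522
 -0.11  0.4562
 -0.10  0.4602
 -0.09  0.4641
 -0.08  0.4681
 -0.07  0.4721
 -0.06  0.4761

€17.30

σ√T = 0.39·√0.75 = 0.3377
d₁ = [ln(180/200) + (0.035 − 0.02 + ½·0.39²)·0.75] / (σ√T) = (-0.1054 + 0.0683) / 0.3377 = -0.1098 ≈ -0.11
d₂ = -0.1098 − 0.3377 = -0.4475 ≈ -0.45
exp(−qT) = exp(−0.02·0.75) = 0.9851;  exp(−rT) = exp(−0.035·0.75) = 0.9741
N(d₁) = N(-0.11) = 0.4562;  N(d₂) = N(-0.45) = 0.3264
C = 180·0.9851·0.4562 − 200·0.9741·0.3264 = 80.8925 − 63.5892 = 17.3032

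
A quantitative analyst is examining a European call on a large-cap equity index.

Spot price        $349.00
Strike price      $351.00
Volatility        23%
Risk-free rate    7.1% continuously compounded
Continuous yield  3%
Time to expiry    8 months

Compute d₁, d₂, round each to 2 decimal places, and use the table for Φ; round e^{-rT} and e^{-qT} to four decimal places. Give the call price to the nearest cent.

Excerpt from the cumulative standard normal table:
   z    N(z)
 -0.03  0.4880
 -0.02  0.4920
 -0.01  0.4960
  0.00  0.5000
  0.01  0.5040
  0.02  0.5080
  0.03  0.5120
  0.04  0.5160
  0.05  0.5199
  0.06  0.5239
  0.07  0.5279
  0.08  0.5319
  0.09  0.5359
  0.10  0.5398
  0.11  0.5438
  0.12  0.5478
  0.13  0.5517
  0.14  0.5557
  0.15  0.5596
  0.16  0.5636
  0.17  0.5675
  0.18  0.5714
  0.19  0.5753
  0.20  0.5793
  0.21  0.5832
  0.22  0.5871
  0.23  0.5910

σ√T = 0.23 × 0.8165 = 0.1878
d₁ = [ln(349/351) + (0.071 − 0.03 + 0.23²/2)·0.6667] / 0.1878 = [-0.0057 + 0.0450] / 0.1878 = 0.2090 which rounds to 0.21
d₂ = d₁ − σ√T = 0.2090 − 0.1878 = 0.0212 which rounds to 0.02
e^(−qT) = e^(−0.03·0.6667) = 0.9802;  e^(−rT) = e^(−0.071·0.6667) = 0.9538
N(d₁) = N(0.21) = 0.5832;  N(d₂) = N(0.02) = 0.5080
C = 349·0.9802·0.5832 − 351·0.9538·0.5080 = 199.5068 − 170.0702 = 29.4366

$29.44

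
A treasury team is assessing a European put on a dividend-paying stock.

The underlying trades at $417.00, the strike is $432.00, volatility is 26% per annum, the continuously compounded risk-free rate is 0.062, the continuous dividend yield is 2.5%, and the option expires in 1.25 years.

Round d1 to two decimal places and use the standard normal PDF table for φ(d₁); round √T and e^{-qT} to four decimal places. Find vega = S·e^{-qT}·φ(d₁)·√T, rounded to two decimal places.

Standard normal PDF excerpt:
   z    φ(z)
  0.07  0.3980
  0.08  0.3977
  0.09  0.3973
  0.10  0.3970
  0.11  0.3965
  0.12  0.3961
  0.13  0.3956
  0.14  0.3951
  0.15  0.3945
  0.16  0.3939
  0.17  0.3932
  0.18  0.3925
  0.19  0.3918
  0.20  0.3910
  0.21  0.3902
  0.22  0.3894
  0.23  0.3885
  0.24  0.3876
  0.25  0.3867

σ√T = 0.26·√1.25 = 0.2907
d₁ = [ln(417/432) + (0.062 − 0.025 + 0.26²/2)·1.25] / 0.2907 = [-0.0353 + 0.0885] / 0.2907 = 0.1829 → 0.18
√T = √1.25 = 1.1180
φ(d₁) = φ(0.18) = 0.3925
e^(−qT) = e^(−0.025·1.25) = 0.9692
vega = S·e^(−qT)·φ(d₁)·√T = 417·0.9692·0.3925·1.1180 = 177.3499
(The call has the same vega.)

177.35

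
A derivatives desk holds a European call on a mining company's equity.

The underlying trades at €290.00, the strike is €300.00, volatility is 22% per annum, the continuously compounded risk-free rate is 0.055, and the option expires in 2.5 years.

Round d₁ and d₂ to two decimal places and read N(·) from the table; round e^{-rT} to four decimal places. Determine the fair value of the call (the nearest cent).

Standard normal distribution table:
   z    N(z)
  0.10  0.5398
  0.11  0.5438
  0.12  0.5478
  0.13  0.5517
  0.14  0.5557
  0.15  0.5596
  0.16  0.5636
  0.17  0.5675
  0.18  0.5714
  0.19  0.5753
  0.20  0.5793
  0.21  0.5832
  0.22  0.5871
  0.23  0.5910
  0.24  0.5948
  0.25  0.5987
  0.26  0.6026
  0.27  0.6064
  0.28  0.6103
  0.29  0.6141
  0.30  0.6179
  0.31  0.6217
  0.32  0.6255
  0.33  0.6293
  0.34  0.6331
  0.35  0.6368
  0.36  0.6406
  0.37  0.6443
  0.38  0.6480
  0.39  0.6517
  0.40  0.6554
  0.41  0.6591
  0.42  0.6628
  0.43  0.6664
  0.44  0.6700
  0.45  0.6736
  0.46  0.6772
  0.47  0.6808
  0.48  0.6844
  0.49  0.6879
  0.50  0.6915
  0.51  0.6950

€54.21

T = 2.5;  σ√T = 0.3479
ln(S/K) + (r + σ²/2)T = ln(290/300) + (0.055 + 0.22²/2)·2.5 = -0.0339 + 0.1980 = 0.1641
d₁ = 0.1641 / 0.3479 = 0.4717 ≈ 0.47
d₂ = d₁ − σ√T = 0.4717 − 0.3479 = 0.1239 ≈ 0.12
e^(−rT) = e^(−0.055·2.5) = 0.8715
N(d₁) = N(0.47) = 0.6808;  N(d₂) = N(0.12) = 0.5478
C = 290·0.6808 − 300·0.8715·0.5478 = 197.4320 − 143.2223 = 54.2097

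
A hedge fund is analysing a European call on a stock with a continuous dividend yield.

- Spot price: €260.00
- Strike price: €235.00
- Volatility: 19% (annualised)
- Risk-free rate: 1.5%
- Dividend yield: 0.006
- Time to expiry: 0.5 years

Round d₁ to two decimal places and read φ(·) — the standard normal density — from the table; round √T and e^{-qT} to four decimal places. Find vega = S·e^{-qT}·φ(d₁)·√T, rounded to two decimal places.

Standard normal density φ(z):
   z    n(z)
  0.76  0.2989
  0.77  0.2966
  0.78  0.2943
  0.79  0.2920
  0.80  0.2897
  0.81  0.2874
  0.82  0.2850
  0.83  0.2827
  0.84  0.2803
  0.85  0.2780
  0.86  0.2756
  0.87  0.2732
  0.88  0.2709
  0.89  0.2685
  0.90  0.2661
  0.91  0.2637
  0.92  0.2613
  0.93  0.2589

50.96

T = 0.5;  σ√T = 0.1344
ln(S/K) + (r − q + σ²/2)T = ln(260/235) + (0.015 − 0.006 + 0.19²/2)·0.5 = 0.1011 + 0.0135 = 0.1146
d₁ = 0.1146 / 0.1344 = 0.8532 ⇒ 0.85
√T = √0.5 = 0.7071
φ(d₁) = φ(0.85) = 0.2780
exp(−qT) = exp(−0.006·0.5) = 0.9970
vega = S·exp(−qT)·φ(d₁)·√T = 260·0.9970·0.2780·0.7071 = 50.9559
(Vega is the same for a European call and put with the same parameters.)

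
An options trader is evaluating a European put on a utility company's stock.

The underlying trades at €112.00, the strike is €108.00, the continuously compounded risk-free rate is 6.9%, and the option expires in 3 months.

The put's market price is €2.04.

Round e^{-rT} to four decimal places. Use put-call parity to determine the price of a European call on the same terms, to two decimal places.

exp(−rT) = exp(−0.069·0.25) = 0.9829
Put-call parity: C − P = S − K·e^(−rT) = 112 − 108·0.9829 = 112 − 106.1532 = 5.8468
C = P + (C − P) = 2.04 + (5.8468) = 7.8868

€7.89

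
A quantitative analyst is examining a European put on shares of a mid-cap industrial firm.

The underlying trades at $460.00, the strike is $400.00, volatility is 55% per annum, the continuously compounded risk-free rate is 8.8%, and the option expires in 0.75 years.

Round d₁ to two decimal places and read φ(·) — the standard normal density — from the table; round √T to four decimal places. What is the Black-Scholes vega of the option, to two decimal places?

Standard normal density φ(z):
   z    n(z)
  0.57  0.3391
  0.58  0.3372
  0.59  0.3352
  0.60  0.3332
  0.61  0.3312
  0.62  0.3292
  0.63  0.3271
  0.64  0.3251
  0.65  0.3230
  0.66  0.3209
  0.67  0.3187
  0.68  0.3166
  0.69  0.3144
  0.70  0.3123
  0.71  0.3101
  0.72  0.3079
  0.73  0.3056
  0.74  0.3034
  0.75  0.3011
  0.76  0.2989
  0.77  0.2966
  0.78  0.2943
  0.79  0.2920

T = 0.75;  σ√T = 0.4763
d₁ = [ln(460/400) + (0.088 + 0.55²/2)·0.75] / 0.4763 = [0.1398 + 0.1794] / 0.4763 = 0.6701 → 0.67
√T = √0.75 = 0.8660
φ(d₁) = φ(0.67) = 0.3187
vega = S·φ(d₁)·√T = 460·0.3187·0.8660 = 126.9573

126.96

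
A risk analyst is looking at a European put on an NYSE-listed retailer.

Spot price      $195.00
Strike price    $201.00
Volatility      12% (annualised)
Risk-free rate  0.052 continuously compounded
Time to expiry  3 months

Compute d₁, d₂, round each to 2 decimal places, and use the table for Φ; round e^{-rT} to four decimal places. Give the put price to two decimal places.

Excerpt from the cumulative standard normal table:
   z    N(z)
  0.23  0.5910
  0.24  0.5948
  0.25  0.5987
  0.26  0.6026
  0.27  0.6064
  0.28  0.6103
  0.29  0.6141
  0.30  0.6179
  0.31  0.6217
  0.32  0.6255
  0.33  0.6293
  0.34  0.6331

σ√T = 0.12·√0.25 = 0.0600
d₁ = [ln(195/201) + (0.052 + ½·0.12²)·0.25] / (σ√T) = (-0.0303 + 0.0148) / 0.0600 = -0.2584 → -0.26
d₂ = -0.2584 − 0.0600 = -0.3184 → -0.32
exp(−rT) = exp(−0.052·0.25) = 0.9871
N(−d₂) = N(0.32) = 0.6255;  N(−d₁) = N(0.26) = 0.6026
P = 201·0.9871·0.6255 − 195·0.6026 = 124.1036 − 117.5070 = 6.5966

$6.60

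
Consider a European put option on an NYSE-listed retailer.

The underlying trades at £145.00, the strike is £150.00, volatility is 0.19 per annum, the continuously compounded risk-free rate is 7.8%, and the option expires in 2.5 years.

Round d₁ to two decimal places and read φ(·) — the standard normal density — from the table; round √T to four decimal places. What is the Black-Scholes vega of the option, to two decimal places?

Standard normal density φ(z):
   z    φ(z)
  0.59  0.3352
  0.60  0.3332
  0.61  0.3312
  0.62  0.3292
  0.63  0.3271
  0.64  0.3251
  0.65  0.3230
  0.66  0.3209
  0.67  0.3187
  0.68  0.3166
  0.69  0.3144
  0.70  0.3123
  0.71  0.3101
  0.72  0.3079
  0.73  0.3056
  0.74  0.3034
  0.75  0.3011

σ√T = 0.19·√2.5 = 0.3004
d₁ = [ln(145/150) + (0.078 + 0.19²/2)·2.5] / 0.3004 = [-0.0339 + 0.2401] / 0.3004 = 0.6865 → 0.69
√T = √2.5 = 1.5811
φ(d₁) = φ(0.69) = 0.3144
vega = S·φ(d₁)·√T = 145·0.3144·1.5811 = 72.0792
(The call has the same vega.)

72.08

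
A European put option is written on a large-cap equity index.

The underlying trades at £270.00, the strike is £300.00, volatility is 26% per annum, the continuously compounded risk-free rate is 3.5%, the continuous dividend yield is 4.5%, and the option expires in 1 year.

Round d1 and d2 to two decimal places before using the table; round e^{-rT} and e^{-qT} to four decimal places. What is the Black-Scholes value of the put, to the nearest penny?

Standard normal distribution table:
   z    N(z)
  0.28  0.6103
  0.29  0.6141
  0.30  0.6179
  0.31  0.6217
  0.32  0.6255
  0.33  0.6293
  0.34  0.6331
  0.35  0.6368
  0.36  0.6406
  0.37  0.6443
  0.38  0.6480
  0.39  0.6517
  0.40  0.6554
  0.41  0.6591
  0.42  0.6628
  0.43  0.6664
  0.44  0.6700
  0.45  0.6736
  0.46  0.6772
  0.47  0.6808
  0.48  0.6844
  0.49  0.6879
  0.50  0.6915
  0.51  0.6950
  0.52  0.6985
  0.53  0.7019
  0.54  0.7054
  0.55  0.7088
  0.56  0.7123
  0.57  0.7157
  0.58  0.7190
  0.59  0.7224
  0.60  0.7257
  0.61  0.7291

σ√T = 0.26 × 1.0000 = 0.2600
d₁ = [ln(270/300) + (0.035 − 0.045 + ½·0.26²)·1] / (σ√T) = (-0.1054 + 0.0238) / 0.2600 = -0.3137 ≈ -0.31
d₂ = -0.3137 − 0.2600 = -0.5737 ≈ -0.57
e^(−qT) = e^(−0.045·1) = 0.9560;  e^(−rT) = e^(−0.035·1) = 0.9656
N(−d₂) = N(0.57) = 0.7157;  N(−d₁) = N(0.31) = 0.6217
P = 300·0.9656·0.7157 − 270·0.9560·0.6217 = 207.3240 − 160.4732 = 46.8508

£46.85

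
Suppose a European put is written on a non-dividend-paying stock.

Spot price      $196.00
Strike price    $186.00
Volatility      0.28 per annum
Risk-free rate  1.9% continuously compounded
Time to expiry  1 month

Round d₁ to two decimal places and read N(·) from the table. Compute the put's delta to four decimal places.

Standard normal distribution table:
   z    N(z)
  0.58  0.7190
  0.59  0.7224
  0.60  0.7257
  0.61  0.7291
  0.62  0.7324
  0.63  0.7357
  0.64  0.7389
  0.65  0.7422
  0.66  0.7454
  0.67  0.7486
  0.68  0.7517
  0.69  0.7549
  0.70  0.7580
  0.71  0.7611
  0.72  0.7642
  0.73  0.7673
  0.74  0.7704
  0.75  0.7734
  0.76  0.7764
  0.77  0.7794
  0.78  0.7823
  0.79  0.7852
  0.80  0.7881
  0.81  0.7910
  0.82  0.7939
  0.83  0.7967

-0.2389

σ√T = 0.28 × 0.2887 = 0.0808
d₁ = [ln(196/186) + (0.019 + 0.28²/2)·0.08333] / 0.0808 = [0.0524 + 0.0049] / 0.0808 = 0.7079 → 0.71
N(d₁) = N(0.71) = 0.7611
Δ_put = N(d₁) − 1 = 0.7611 − 1 = -0.2389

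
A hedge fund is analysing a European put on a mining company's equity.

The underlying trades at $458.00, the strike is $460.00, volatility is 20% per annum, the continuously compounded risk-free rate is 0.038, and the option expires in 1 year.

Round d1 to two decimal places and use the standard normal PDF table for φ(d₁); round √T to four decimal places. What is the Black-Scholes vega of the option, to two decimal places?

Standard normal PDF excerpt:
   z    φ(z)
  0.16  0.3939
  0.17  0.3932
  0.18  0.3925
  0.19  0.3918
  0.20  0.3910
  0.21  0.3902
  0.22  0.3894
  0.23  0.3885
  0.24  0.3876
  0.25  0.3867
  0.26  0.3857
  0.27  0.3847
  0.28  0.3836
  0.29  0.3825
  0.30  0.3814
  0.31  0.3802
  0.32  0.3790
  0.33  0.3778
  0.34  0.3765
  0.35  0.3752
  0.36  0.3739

176.19

σ√T = 0.2·√1 = 0.2000
d₁ = [ln(458/460) + (0.038 + 0.2²/2)·1] / 0.2000 = [-0.0044 + 0.0580] / 0.2000 = 0.2682 which rounds to 0.27
√T = √1 = 1.0000
φ(d₁) = φ(0.27) = 0.3847
vega = S·φ(d₁)·√T = 458·0.3847·1.0000 = 176.1926
(Vega is the same for a European call and put with the same parameters.)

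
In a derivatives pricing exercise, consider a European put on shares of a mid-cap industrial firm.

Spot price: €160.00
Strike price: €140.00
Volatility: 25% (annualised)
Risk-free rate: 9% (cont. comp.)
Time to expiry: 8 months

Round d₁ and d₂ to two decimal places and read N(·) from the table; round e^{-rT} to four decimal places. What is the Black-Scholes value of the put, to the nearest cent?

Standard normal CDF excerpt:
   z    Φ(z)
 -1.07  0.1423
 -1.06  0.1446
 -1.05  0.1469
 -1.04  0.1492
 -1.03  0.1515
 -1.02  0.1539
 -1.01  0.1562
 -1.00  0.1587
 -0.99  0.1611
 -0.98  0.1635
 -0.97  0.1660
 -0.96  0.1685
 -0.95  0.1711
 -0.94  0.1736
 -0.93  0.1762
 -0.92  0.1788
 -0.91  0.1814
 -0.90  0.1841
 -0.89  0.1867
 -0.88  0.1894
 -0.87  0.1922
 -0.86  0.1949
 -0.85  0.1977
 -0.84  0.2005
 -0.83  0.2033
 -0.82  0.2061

€2.56

σ√T = 0.25 × 0.8165 = 0.2041
ln(S/K) + (r + σ²/2)T = ln(160/140) + (0.09 + 0.25²/2)·0.6667 = 0.1335 + 0.0808 = 0.2144
d₁ = 0.2144 / 0.2041 = 1.0502 which rounds to 1.05
d₂ = d₁ − σ√T = 1.0502 − 0.2041 = 0.8460 which rounds to 0.85
exp(−rT) = exp(−0.09·0.6667) = 0.9418
N(−d₂) = N(-0.85) = 0.1977;  N(−d₁) = N(-1.05) = 0.1469
P = 140·0.9418·0.1977 − 160·0.1469 = 26.0671 − 23.5040 = 2.5631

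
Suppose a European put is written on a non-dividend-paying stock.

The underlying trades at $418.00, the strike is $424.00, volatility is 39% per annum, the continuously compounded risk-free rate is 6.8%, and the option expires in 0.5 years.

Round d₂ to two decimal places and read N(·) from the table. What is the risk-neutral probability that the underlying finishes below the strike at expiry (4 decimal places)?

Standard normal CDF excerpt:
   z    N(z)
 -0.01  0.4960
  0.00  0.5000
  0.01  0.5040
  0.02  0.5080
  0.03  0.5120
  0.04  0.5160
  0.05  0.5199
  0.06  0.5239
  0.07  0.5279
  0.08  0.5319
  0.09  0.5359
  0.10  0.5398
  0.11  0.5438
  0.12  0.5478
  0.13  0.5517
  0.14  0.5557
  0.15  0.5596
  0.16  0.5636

0.5279

σ√T = 0.39·√0.5 = 0.2758
d₁ = [ln(418/424) + (0.068 + 0.39²/2)·0.5] / 0.2758 = [-0.0143 + 0.0720] / 0.2758 = 0.2095 ⇒ 0.21
d₂ = d₁ − σ√T = 0.2095 − 0.2758 = -0.0663 ⇒ -0.07
Risk-neutral Pr[S_T < K] = N(−d₂) = N(0.07) = 0.5279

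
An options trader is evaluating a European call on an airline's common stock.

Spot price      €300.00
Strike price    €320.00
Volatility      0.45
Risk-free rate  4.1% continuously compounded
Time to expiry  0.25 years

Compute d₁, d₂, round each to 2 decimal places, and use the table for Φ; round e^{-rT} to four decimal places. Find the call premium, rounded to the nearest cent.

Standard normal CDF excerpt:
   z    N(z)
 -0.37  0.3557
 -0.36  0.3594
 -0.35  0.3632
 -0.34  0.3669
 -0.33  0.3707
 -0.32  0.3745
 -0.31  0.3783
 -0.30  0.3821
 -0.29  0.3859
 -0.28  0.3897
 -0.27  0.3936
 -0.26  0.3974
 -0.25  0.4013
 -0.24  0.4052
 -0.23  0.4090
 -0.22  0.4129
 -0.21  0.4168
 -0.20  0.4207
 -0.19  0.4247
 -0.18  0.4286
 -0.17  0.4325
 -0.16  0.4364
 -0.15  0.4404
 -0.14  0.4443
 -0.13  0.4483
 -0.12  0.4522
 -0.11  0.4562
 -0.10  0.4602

σ√T = 0.45 × 0.5000 = 0.2250
d₁ = [ln(300/320) + (0.041 + ½·0.45²)·0.25] / (σ√T) = (-0.0645 + 0.0356) / 0.2250 = -0.1288 → -0.13
d₂ = -0.1288 − 0.2250 = -0.3538 → -0.35
e^(−rT) = e^(−0.041·0.25) = 0.9898
C = 300·N(-0.13) − 320·0.9898·N(-0.35) = 300·0.4483 − 320·0.9898·0.3632 = 134.4900 − 115.0385 = 19.4515

€19.45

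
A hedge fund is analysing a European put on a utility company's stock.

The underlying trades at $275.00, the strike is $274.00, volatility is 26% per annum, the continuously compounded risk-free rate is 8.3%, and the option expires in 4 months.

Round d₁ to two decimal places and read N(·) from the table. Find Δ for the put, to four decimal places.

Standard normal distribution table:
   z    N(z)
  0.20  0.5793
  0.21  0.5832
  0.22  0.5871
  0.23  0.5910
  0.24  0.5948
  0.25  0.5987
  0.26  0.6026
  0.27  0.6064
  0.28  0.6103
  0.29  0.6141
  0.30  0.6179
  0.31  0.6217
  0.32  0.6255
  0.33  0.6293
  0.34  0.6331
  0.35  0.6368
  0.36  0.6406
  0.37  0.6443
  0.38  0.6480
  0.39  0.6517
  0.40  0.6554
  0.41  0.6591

-0.3897

σ√T = 0.26·√0.3333 = 0.1501
d₁ = [ln(275/274) + (0.083 + 0.26²/2)·0.3333] / 0.1501 = [0.0036 + 0.0389] / 0.1501 = 0.2836 which rounds to 0.28
N(d₁) = N(0.28) = 0.6103
Δ_put = N(d₁) − 1 = 0.6103 − 1 = -0.3897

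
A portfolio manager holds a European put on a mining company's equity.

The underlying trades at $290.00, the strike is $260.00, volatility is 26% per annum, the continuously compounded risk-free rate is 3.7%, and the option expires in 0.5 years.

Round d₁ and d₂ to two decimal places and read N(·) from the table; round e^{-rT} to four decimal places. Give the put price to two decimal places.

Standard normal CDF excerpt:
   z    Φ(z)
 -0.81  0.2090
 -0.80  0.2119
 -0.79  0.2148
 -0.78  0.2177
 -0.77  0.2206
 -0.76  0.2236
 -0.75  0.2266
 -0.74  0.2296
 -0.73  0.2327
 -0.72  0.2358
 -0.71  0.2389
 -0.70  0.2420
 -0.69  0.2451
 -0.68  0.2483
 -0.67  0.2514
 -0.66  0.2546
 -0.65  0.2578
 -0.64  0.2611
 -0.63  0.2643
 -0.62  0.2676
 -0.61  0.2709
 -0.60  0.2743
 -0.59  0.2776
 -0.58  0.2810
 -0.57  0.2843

$7.72

σ√T = 0.26·√0.5 = 0.1838
d₁ = [ln(290/260) + (0.037 + ½·0.26²)·0.5] / (σ√T) = (0.1092 + 0.0354) / 0.1838 = 0.7865 ⇒ 0.79
d₂ = 0.7865 − 0.1838 = 0.6027 ⇒ 0.60
e^(−rT) = e^(−0.037·0.5) = 0.9817
N(−d₂) = N(-0.60) = 0.2743;  N(−d₁) = N(-0.79) = 0.2148
P = 260·0.9817·0.2743 − 290·0.2148 = 70.0129 − 62.2920 = 7.7209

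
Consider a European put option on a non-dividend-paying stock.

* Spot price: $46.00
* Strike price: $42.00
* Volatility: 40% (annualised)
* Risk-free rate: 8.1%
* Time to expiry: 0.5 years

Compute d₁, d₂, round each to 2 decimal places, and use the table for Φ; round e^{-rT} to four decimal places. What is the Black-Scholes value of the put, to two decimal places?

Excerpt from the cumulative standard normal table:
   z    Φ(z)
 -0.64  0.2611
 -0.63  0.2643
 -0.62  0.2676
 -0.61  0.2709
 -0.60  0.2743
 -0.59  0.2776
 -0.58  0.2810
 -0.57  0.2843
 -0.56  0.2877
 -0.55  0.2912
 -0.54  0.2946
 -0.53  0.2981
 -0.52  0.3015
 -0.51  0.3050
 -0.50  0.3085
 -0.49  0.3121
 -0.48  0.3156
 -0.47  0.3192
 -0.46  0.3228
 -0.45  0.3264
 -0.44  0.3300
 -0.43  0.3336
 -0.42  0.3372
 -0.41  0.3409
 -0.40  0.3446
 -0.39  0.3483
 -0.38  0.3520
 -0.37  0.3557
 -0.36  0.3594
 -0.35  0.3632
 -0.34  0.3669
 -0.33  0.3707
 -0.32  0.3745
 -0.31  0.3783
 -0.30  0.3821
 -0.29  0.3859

σ√T = 0.4·√0.5 = 0.2828
d₁ = [ln(46/42) + (0.081 + ½·0.4²)·0.5] / (σ√T) = (0.0910 + 0.0805) / 0.2828 = 0.6062 ≈ 0.61
d₂ = 0.6062 − 0.2828 = 0.3234 ≈ 0.32
e^(−rT) = e^(−0.081·0.5) = 0.9603
P = 42·0.9603·N(-0.32) − 46·N(-0.61) = 42·0.9603·0.3745 − 46·0.2709 = 15.1046 − 12.4614 = 2.6432

$2.64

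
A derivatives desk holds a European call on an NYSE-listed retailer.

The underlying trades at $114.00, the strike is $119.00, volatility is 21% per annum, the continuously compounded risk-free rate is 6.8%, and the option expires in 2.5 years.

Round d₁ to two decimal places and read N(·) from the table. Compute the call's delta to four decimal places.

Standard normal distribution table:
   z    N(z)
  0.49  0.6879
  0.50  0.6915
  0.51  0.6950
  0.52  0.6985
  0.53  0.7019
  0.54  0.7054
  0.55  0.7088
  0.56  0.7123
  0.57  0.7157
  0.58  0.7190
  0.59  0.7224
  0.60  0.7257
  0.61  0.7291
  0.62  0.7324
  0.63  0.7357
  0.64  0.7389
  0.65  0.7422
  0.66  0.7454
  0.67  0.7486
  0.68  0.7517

0.7088

T = 2.5;  σ√T = 0.3320
ln(S/K) + (r + σ²/2)T = ln(114/119) + (0.068 + 0.21²/2)·2.5 = -0.0429 + 0.2251 = 0.1822
d₁ = 0.1822 / 0.3320 = 0.5487 which rounds to 0.55
N(d₁) = N(0.55) = 0.7088
Δ_call = N(d₁) = 0.7088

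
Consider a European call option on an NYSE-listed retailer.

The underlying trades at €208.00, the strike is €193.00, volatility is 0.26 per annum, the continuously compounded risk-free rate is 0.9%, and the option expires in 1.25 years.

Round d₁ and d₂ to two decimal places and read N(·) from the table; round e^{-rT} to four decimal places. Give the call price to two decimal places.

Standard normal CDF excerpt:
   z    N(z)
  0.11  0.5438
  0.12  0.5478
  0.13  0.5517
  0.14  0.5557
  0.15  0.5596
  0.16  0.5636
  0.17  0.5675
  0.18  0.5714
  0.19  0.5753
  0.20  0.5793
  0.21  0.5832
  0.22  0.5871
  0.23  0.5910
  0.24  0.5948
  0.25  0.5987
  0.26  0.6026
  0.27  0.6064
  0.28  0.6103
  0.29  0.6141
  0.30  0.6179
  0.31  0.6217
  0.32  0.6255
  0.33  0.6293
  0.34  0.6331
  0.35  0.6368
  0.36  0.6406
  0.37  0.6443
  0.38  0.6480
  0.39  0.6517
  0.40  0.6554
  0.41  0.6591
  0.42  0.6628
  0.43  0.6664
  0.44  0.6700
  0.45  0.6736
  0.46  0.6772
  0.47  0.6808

T = 1.25;  σ√T = 0.2907
d₁ = [ln(208/193) + (0.009 + 0.26²/2)·1.25] / 0.2907 = [0.0748 + 0.0535] / 0.2907 = 0.4415 → 0.44
d₂ = d₁ − σ√T = 0.4415 − 0.2907 = 0.1508 → 0.15
e^(−rT) = e^(−0.009·1.25) = 0.9888
N(d₁) = N(0.44) = 0.6700;  N(d₂) = N(0.15) = 0.5596
C = 208·0.6700 − 193·0.9888·0.5596 = 139.3600 − 106.7932 = 32.5668

€32.57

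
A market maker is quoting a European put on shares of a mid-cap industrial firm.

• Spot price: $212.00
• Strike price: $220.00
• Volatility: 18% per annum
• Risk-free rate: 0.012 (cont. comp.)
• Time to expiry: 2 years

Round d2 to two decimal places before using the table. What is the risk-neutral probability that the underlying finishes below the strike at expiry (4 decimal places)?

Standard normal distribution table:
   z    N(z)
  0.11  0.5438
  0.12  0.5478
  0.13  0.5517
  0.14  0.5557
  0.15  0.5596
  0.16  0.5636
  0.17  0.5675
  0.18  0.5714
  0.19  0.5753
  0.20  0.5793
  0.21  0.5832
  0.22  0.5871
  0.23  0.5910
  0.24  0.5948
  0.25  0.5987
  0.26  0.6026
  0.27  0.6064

0.5714

T = 2;  σ√T = 0.2546
d₁ = [ln(212/220) + (0.012 + 0.18²/2)·2] / 0.2546 = [-0.0370 + 0.0564] / 0.2546 = 0.0760 ⇒ 0.08
d₂ = d₁ − σ√T = 0.0760 − 0.2546 = -0.1785 ⇒ -0.18
Risk-neutral Pr[S_T < K] = N(−d₂) = N(0.18) = 0.5714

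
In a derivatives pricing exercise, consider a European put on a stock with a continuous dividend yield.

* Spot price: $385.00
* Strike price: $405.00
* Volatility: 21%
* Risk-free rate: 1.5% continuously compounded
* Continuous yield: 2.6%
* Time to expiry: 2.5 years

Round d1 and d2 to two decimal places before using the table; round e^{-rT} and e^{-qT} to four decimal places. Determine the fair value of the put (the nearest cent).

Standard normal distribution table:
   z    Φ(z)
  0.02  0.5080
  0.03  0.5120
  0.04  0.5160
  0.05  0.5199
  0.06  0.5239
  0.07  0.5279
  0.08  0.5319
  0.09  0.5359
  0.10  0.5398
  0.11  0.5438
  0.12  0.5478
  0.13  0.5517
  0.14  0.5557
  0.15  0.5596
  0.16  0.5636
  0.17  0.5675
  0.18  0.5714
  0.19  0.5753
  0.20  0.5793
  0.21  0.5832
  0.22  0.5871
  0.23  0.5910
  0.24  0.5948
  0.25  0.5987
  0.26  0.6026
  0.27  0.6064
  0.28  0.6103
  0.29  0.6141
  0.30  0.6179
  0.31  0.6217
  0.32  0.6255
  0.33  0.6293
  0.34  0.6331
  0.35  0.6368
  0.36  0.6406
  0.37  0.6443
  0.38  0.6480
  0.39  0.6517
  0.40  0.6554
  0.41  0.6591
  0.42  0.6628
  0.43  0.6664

σ√T = 0.21·√2.5 = 0.3320
d₁ = [ln(385/405) + (0.015 − 0.026 + ½·0.21²)·2.5] / (σ√T) = (-0.0506 + 0.0276) / 0.3320 = -0.0693 which rounds to -0.07
d₂ = -0.0693 − 0.3320 = -0.4014 which rounds to -0.40
e^(−qT) = e^(−0.026·2.5) = 0.9371;  e^(−rT) = e^(−0.015·2.5) = 0.9632
N(−d₂) = N(0.40) = 0.6554;  N(−d₁) = N(0.07) = 0.5279
P = 405·0.9632·0.6554 − 385·0.9371·0.5279 = 255.6689 − 190.4576 = 65.2113

$65.21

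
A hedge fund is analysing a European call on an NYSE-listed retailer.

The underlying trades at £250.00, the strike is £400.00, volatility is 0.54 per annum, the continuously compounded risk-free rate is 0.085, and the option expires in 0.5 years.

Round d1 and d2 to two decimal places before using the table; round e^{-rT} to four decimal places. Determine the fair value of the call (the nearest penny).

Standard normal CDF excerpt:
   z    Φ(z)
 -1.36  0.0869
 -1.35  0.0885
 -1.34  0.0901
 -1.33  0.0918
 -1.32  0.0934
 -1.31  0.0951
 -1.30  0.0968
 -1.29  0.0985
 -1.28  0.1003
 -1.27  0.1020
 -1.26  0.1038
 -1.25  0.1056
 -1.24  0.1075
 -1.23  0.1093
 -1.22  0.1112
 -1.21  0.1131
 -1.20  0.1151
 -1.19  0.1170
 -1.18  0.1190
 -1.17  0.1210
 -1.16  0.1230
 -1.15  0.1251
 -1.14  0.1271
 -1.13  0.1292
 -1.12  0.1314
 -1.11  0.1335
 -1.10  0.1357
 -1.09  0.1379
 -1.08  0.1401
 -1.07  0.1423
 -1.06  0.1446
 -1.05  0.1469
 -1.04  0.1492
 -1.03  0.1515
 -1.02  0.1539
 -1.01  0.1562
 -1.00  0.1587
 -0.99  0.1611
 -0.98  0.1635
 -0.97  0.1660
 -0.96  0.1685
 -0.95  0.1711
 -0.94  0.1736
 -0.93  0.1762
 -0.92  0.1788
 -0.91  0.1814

T = 0.5;  σ√T = 0.3818
d₁ = [ln(250/400) + (0.085 + 0.54²/2)·0.5] / 0.3818 = [-0.4700 + 0.1154] / 0.3818 = -0.9287 ⇒ -0.93
d₂ = d₁ − σ√T = -0.9287 − 0.3818 = -1.3105 ⇒ -1.31
e^(−rT) = e^(−0.085·0.5) = 0.9584
C = 250·N(-0.93) − 400·0.9584·N(-1.31) = 250·0.1762 − 400·0.9584·0.0951 = 44.0500 − 36.4575 = 7.5925

£7.59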